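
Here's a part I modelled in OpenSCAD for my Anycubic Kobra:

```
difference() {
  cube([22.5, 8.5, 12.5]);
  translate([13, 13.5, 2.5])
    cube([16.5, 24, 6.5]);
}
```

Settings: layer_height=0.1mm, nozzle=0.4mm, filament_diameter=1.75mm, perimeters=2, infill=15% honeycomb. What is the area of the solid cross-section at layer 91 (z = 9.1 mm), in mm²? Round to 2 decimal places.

At z = 9.1 mm: the 22.5×8.5 cube contributes its full rectangle (area 191.25 mm²); the cube at (13, 13.5) is absent (z outside [2.5, 9]); Taking the first minus the rest: none of the subtracted shapes is present at this height, so the 22.5×8.5 cube is unchanged — area = 191.25 mm². Overall, the cross-section is a single solid region. Net area = 191.25 mm².

191.25 mm²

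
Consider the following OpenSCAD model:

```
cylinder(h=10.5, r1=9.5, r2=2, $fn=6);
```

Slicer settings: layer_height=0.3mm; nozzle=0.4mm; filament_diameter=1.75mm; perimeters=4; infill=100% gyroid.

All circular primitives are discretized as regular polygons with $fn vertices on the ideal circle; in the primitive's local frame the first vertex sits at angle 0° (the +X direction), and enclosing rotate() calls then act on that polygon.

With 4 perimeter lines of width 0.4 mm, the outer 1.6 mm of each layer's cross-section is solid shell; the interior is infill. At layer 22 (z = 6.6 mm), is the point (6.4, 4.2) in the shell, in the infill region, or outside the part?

At z = 6.6 mm: the cone contributes a regular 6-gon of circumradius 4.786 (interpolated between r1=9.5 and r2=2 at t=0.629). Overall, the cross-section is a single solid region. The nearest boundary edge runs (4.79, 0.00)→(2.39, 4.14); distance from the point to it = 3.50 mm. The point is not inside any of the regions above, so it lies outside the cross-section (3.50 mm from the nearest boundary).

outside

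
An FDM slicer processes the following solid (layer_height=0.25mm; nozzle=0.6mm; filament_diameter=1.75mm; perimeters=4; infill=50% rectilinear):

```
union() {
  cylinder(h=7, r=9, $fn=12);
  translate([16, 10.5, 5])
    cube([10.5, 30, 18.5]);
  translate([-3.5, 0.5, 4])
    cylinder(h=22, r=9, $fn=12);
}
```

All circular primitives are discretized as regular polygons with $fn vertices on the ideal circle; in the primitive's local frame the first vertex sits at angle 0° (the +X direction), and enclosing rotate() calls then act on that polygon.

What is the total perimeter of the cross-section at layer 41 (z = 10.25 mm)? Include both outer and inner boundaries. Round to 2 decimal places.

At z = 10.25 mm: the cylinder is absent (z outside [0, 7]); the cube at (16, 10.5) (footprint 10.5×30) is included at this height (perimeter 81.00 mm); the r=9 cylinder at (-3.5, 0.5) contributes a regular 12-gon of circumradius 9 (perimeter = 2·12·9.000·sin(180°/12) = 55.90 mm); Combining (union): the 2 present regions are separate (no shared area or edge), so areas and boundary lengths simply add and each stays a separate island — boundary = 136.90 mm. Overall, the cross-section has 2 separate islands. Total boundary length (outer) = 136.90 mm.

136.90 mm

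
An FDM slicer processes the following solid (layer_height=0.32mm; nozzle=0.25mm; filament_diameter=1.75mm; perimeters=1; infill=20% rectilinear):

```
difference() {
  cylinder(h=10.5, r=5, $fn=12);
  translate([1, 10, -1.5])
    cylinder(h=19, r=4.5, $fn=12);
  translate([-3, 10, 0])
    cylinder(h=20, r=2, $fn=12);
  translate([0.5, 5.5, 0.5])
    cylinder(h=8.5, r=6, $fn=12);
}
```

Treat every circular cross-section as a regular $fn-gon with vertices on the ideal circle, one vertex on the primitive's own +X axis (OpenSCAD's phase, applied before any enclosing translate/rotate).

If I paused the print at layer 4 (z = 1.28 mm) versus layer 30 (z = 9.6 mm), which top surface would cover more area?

layer 30 (z = 9.6 mm)

Layer 4 (z = 1.28): the r=5 cylinder contributes a regular 12-gon of circumradius 5 (area = (12/2)·5.000²·sin(360°/12) = 75.00 mm²); the r=4.5 cylinder at (1, 10) gives a regular 12-gon of circumradius 4.5 (constant along its height) (area = (12/2)·4.500²·sin(360°/12) = 60.75 mm²); the r=2 cylinder at (-3, 10) contributes a regular 12-gon of circumradius 2 (area = (12/2)·2.000²·sin(360°/12) = 12.00 mm²); the r=6 cylinder at (0.5, 5.5) contributes a regular 12-gon of circumradius 6 (area = (12/2)·6.000²·sin(360°/12) = 108.00 mm²); Subtracting the remaining from the first: starting from the r=5 cylinder (75.00 mm²), the r=4.5 cylinder at (1, 10) misses the remaining region (no effect); the r=2 cylinder at (-3, 10) misses the remaining region (no effect); the r=6 cylinder at (0.5, 5.5) partially overlaps it — only the 33.80 mm² overlap (of its 108.00 mm²) is removed, clipping the outline — area = 41.20 mm². So its area = 41.20 mm². Layer 30 (z = 9.6): the cylinder: section is a regular 12-gon, circumradius r=5 (area = (12/2)·5.000²·sin(360°/12) = 75.00 mm²); the cylinder at (1, 10): section is a regular 12-gon, circumradius r=4.5 (area = (12/2)·4.500²·sin(360°/12) = 60.75 mm²); the cylinder at (-3, 10): section is a regular 12-gon, circumradius r=2 (area = (12/2)·2.000²·sin(360°/12) = 12.00 mm²); the cylinder at (0.5, 5.5) is not intersected at this z (z outside [0.5, 9]); After the difference (first − rest): starting from the r=5 cylinder (75.00 mm²), the r=4.5 cylinder at (1, 10) misses the remaining region (no effect); the r=2 cylinder at (-3, 10) misses the remaining region (no effect) — area = 75.00 mm². So its area = 75.00 mm². Layer 30 is larger (75.00 vs 41.20 mm²).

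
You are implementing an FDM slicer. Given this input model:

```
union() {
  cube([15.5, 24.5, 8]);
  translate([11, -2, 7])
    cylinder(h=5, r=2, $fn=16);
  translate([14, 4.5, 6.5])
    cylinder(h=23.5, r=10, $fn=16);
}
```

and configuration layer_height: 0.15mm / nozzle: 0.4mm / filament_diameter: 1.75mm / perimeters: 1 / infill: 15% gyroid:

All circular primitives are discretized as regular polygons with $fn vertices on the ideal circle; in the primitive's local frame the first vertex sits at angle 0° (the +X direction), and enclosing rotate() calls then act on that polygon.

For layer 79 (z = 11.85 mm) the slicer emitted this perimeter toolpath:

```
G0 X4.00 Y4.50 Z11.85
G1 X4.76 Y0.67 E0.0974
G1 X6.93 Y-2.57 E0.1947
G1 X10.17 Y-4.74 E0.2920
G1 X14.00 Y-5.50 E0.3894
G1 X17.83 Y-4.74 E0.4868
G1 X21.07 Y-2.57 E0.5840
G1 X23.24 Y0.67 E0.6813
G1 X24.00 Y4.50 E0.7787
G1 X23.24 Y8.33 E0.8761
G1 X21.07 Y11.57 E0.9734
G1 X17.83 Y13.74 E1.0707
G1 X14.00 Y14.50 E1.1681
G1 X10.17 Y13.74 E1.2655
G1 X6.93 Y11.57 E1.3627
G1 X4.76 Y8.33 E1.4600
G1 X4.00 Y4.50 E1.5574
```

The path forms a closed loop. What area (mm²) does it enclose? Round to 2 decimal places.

Apply the shoelace formula to the sequence of (X, Y) vertices; enclosed area = 306.19 mm².

306.19 mm²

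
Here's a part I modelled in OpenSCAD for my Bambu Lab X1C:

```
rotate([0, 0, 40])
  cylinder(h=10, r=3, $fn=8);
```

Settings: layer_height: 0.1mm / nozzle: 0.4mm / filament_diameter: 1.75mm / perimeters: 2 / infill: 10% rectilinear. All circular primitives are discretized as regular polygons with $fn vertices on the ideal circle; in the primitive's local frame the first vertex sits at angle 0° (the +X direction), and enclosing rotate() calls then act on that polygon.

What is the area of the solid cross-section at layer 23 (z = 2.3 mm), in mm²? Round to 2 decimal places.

25.46 mm²

At z = 2.3 mm: the cylinder: section is a regular 8-gon, circumradius r=3 (area = (8/2)·3.000²·sin(360°/8) = 25.46 mm²); (whole slice rotated 40° about Z — lengths, areas and connectivity unchanged). Overall, the cross-section is a single solid region. Net area = 25.46 mm².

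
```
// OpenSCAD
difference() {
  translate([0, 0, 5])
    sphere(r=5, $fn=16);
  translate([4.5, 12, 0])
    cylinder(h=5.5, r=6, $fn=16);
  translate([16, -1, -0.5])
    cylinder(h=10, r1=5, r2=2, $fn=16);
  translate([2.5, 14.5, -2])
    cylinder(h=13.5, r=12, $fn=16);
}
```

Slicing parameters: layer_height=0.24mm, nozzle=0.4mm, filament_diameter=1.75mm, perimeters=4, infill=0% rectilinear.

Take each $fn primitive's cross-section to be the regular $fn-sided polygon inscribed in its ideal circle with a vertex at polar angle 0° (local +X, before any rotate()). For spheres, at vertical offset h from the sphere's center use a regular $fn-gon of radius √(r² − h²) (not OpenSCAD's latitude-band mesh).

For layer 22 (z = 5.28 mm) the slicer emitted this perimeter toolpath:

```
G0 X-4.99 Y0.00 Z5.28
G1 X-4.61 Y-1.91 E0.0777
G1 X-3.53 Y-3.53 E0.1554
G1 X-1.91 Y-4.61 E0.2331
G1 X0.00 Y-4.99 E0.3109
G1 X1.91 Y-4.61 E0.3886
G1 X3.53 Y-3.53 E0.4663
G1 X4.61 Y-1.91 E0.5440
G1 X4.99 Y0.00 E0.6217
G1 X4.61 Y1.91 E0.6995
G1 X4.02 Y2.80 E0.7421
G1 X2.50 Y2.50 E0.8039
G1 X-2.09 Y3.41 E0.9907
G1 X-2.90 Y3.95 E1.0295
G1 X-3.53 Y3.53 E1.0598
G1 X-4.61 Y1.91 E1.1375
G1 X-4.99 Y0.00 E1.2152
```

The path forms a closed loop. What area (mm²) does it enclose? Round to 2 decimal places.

66.11 mm²

Apply the shoelace formula to the sequence of (X, Y) vertices; enclosed area = 66.11 mm².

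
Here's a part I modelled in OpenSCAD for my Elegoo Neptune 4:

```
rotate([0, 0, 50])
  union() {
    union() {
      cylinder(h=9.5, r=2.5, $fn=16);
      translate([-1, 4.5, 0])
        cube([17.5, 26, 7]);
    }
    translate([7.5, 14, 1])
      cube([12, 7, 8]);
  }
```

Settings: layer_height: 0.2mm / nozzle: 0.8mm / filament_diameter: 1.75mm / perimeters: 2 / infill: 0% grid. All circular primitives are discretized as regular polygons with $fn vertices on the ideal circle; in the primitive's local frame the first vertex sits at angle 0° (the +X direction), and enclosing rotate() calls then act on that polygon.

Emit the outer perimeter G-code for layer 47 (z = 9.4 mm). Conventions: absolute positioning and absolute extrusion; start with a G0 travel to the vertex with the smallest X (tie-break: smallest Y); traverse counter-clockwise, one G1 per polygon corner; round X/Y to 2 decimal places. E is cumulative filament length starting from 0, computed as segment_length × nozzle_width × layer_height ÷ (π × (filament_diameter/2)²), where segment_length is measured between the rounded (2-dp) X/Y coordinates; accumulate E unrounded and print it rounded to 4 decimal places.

G0 X-2.49 Y-0.22 Z9.40
G1 X-2.22 Y-1.15 E0.0644
G1 X-1.61 Y-1.92 E0.1298
G1 X-0.75 Y-2.38 E0.1946
G1 X0.22 Y-2.49 E0.2596
G1 X1.15 Y-2.22 E0.3240
G1 X1.92 Y-1.61 E0.3893
G1 X2.38 Y-0.75 E0.4542
G1 X2.49 Y0.22 E0.5192
G1 X2.22 Y1.15 E0.5836
G1 X1.61 Y1.92 E0.6489
G1 X0.75 Y2.38 E0.7138
G1 X-0.22 Y2.49 E0.7787
G1 X-1.15 Y2.22 E0.8432
G1 X-1.92 Y1.61 E0.9085
G1 X-2.38 Y0.75 E0.9734
G1 X-2.49 Y-0.22 E1.0383

At z = 9.4 mm: the r=2.5 cylinder gives a regular 16-gon of circumradius 2.5 (constant along its height); the cube at (-1, 4.5) is absent (z outside [0, 7]); Combining (union): only the r=2.5 cylinder is present, so the union is just that shape — 1 connected region; the cube at (7.5, 14) does not reach this height (z outside [1, 9]); Combining (union): only that combined region is present, so the union is just that shape — 1 connected region; (whole slice rotated 50° about Z — lengths, areas and connectivity unchanged). The outline is a single polygon with 16 vertices. Extrusion per mm of travel: 0.8 × 0.2 / (π × 0.875²) = 0.066520. Accumulating E over each segment gives final E = 1.0383.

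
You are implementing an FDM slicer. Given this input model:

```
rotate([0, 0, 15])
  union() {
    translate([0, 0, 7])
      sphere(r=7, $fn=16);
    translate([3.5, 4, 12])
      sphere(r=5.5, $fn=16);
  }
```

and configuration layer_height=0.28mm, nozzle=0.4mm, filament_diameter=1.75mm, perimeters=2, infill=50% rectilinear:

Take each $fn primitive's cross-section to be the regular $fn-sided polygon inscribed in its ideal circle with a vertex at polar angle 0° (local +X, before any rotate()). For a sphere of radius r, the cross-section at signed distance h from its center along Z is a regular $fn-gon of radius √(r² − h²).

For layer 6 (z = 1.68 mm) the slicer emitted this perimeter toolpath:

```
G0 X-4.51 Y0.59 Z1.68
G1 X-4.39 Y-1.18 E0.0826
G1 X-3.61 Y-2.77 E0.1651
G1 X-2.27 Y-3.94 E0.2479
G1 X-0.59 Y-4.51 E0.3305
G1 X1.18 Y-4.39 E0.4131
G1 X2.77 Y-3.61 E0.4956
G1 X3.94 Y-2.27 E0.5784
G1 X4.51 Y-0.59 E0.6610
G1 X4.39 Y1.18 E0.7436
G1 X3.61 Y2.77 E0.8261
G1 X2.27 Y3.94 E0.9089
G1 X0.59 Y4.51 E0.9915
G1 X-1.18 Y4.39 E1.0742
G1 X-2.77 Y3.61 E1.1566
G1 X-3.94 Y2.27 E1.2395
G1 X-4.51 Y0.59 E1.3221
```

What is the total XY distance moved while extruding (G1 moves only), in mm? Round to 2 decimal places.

Sum the Euclidean lengths of each G1 segment: total = 28.39 mm.

28.39 mm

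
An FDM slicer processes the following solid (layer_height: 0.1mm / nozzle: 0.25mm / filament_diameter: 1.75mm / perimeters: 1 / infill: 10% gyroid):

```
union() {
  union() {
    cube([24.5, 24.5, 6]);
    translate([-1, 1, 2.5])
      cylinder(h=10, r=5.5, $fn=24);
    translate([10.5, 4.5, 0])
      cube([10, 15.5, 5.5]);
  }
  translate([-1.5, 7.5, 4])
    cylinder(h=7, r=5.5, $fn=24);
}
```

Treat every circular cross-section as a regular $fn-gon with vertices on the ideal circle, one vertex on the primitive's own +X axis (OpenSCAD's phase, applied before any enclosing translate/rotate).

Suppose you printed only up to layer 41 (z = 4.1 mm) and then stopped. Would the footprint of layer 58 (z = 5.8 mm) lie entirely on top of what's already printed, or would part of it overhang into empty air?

Compare the two slices. At z = 4.1: the 24.5×24.5 cube contributes its full rectangle (area 600.25 mm²); the cylinder at (-1, 1): section is a regular 24-gon, circumradius r=5.5 (area = (24/2)·5.500²·sin(360°/24) = 93.95 mm²); the cube at (10.5, 4.5) is present — its section is the full 10×15.5 rectangle (area 155.00 mm²); Taking the union: the regions partially overlap — summed areas 849.20 mm² minus the doubly-counted overlap 177.49 mm² gives 671.71 mm² — area = 671.71 mm²; the r=5.5 cylinder at (-1.5, 7.5) gives a regular 24-gon of circumradius 5.5 (constant along its height) (area = (24/2)·5.500²·sin(360°/24) = 93.95 mm²); Merging all regions: the regions partially overlap — summed areas 765.66 mm² minus the doubly-counted overlap 49.75 mm² gives 715.92 mm² — area = 715.92 mm². At z = 5.8: the cube (footprint 24.5×24.5) is included at this height (area 600.25 mm²); the cylinder at (-1, 1): section is a regular 24-gon, circumradius r=5.5 (area = (24/2)·5.500²·sin(360°/24) = 93.95 mm²); the cube at (10.5, 4.5) is not intersected at this z (z outside [0, 5.5]); Combining (union): the regions partially overlap — summed areas 694.20 mm² minus the doubly-counted overlap 22.49 mm² gives 671.71 mm² — area = 671.71 mm²; the cylinder at (-1.5, 7.5): section is a regular 24-gon, circumradius r=5.5 (area = (24/2)·5.500²·sin(360°/24) = 93.95 mm²); Taking the union: the regions partially overlap — summed areas 765.66 mm² minus the doubly-counted overlap 49.75 mm² gives 715.92 mm² — area = 715.92 mm². Checking containment: the cross-section at z = 5.8 is a subset of the cross-section at z = 4.1.

entirely on top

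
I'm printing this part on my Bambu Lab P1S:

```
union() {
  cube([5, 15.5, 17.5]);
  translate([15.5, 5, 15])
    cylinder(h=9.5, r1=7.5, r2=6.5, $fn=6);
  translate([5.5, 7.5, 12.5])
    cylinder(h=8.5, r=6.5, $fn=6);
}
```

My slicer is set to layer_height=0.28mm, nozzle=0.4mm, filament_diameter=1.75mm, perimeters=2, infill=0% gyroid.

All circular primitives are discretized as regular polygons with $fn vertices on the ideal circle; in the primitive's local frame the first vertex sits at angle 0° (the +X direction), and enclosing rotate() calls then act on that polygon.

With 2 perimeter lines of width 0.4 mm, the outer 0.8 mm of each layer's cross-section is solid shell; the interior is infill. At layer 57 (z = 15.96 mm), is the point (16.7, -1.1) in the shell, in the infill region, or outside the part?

At z = 15.96 mm: the cube (footprint 5×15.5) is included at this height; the cone at (15.5, 5) contributes a regular 6-gon of circumradius 7.399 (interpolated between r1=7.5 and r2=6.5 at t=0.101); the r=6.5 cylinder at (5.5, 7.5) contributes a regular 6-gon of circumradius 6.5; Merging all regions: the regions partially overlap (shared area 58.88 mm²), so overlapping operands fuse into one piece — 1 connected region. Overall, the cross-section is a single solid region. The nearest boundary edge runs (19.20, -1.41)→(11.80, -1.41); distance from the point to it = 0.31 mm. The point is inside the cross-section, 0.31 mm from the nearest boundary — within the 0.8 mm shell band (2 × 0.4).

shell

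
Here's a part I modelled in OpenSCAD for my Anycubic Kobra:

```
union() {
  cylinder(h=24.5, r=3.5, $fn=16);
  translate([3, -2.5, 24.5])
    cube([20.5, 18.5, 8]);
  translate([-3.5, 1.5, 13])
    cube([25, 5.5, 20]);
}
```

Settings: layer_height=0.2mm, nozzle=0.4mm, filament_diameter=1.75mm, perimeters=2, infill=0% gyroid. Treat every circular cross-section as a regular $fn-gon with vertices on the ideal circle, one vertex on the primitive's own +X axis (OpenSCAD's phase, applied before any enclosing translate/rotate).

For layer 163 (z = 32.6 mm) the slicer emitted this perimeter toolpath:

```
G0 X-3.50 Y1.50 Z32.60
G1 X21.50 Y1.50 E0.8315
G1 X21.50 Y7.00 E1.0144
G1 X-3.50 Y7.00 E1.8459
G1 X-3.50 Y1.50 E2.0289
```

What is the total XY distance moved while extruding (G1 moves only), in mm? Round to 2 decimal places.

61.00 mm

Sum the Euclidean lengths of each G1 segment: total = 61.00 mm.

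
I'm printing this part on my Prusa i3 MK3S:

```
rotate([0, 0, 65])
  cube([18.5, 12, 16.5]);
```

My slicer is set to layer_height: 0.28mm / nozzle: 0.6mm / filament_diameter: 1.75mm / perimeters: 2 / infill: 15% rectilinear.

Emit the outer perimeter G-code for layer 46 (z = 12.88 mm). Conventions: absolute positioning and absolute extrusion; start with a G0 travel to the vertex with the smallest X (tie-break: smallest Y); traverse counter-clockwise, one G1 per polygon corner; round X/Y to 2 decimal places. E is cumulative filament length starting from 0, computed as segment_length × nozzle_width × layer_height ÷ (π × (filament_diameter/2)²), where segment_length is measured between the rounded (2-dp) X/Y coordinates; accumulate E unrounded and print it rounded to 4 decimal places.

G0 X-10.88 Y5.07 Z12.88
G1 X0.00 Y0.00 E0.8384
G1 X7.82 Y16.77 E2.1308
G1 X-3.06 Y21.84 E2.9692
G1 X-10.88 Y5.07 E4.2616

At z = 12.88 mm: the cube is present — its section is the full 18.5×12 rectangle; (whole slice rotated 65° about Z — lengths, areas and connectivity unchanged). The outline is a single polygon with 4 vertices. Extrusion per mm of travel: 0.6 × 0.28 / (π × 0.875²) = 0.069846. Accumulating E over each segment gives final E = 4.2616.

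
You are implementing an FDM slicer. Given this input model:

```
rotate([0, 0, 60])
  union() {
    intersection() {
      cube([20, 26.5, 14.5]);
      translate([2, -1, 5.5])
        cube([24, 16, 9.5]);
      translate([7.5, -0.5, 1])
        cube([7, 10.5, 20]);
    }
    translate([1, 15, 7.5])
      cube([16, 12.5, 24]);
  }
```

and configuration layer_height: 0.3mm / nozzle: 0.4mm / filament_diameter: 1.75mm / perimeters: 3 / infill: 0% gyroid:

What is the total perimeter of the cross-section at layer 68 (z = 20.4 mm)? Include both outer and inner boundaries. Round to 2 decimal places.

57.00 mm

At z = 20.4 mm: the cube is not intersected at this z (z outside [0, 14.5]); the cube at (2, -1) is absent (z outside [5.5, 15]); the cube at (7.5, -0.5) (footprint 7×10.5) is included at this height (perimeter 35.00 mm); After intersecting: at least one operand is absent at this height, so nothing remains; the cube at (1, 15) is present — its section is the full 16×12.5 rectangle (perimeter 57.00 mm); Merging all regions: only the 16×12.5 cube at (1, 15) is present, so the union is just that shape — boundary = 57.00 mm; (whole slice rotated 60° about Z — lengths, areas and connectivity unchanged). Overall, the cross-section is a single solid region. Total boundary length (outer) = 57.00 mm.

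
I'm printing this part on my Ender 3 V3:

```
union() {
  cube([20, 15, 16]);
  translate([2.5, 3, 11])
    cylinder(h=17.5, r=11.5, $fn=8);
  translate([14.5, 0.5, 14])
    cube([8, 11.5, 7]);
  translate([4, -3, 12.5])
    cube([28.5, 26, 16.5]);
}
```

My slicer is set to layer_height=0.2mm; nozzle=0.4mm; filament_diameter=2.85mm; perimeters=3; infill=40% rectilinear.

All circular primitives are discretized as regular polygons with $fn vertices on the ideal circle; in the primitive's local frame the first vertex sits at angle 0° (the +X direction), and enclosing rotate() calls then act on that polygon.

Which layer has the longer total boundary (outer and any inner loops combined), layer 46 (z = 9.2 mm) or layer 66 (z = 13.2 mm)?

layer 66 (z = 13.2 mm)

Layer 46 (z = 9.2): the cube (footprint 20×15) is included at this height (perimeter 70.00 mm); the cylinder at (2.5, 3) is absent (z outside [11, 28.5]); the cube at (14.5, 0.5) is not intersected at this z (z outside [14, 21]); the cube at (4, -3) is absent (z outside [12.5, 29]); Combining (union): only the 20×15 cube is present, so the union is just that shape — boundary = 70.00 mm. So its perimeter = 70.00 mm. Layer 66 (z = 13.2): the cube is present — its section is the full 20×15 rectangle (perimeter 70.00 mm); the r=11.5 cylinder at (2.5, 3) contributes a regular 8-gon of circumradius 11.5 (perimeter = 2·8·11.500·sin(180°/8) = 70.41 mm); the cube at (14.5, 0.5) is absent (z outside [14, 21]); the 28.5×26 cube at (4, -3) contributes its full rectangle (perimeter 109.00 mm); Taking the union: the regions partially overlap (shared area 425.51 mm²), so the edge portions inside another operand are dropped and the merged outline is re-measured after clipping — boundary = 132.63 mm. So its perimeter = 132.63 mm. Layer 66 is larger (132.63 vs 70.00 mm).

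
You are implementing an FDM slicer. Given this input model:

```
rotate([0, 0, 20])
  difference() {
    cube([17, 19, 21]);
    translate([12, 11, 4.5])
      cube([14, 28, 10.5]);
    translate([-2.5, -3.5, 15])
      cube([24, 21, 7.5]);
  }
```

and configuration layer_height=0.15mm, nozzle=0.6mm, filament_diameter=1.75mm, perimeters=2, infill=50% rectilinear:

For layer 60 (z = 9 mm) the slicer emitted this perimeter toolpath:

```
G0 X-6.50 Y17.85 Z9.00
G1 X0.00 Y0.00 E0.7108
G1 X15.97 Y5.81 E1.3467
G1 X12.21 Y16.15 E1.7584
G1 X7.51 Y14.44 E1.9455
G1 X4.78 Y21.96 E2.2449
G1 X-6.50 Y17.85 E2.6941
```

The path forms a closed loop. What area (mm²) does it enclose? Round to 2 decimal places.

282.98 mm²

Apply the shoelace formula to the sequence of (X, Y) vertices; enclosed area = 282.98 mm².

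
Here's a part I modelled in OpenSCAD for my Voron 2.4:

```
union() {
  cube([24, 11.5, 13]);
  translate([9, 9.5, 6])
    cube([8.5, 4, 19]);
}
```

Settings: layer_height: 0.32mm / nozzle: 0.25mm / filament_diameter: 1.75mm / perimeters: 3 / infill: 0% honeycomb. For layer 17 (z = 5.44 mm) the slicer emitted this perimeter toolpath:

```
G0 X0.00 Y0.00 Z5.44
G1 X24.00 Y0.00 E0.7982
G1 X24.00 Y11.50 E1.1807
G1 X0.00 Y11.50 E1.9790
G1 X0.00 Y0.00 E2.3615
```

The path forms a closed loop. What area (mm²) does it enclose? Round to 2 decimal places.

276.00 mm²

Apply the shoelace formula to the sequence of (X, Y) vertices; enclosed area = 276.00 mm².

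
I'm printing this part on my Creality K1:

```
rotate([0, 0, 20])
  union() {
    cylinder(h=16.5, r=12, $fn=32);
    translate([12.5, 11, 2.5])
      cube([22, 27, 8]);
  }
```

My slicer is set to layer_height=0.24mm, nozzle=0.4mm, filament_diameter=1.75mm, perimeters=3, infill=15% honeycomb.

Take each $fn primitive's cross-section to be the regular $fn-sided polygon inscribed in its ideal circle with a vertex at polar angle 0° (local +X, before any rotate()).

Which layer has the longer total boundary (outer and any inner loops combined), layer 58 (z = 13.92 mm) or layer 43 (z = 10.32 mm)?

layer 43 (z = 10.32 mm)

Layer 58 (z = 13.92): the r=12 cylinder contributes a regular 32-gon of circumradius 12 (perimeter = 2·32·12.000·sin(180°/32) = 75.28 mm); the cube at (12.5, 11) is not intersected at this z (z outside [2.5, 10.5]); Taking the union: only the r=12 cylinder is present, so the union is just that shape — boundary = 75.28 mm; (rotated 20° about Z; rotation is an isometry so areas/perimeters/island counts are preserved). So its perimeter = 75.28 mm. Layer 43 (z = 10.32): the r=12 cylinder contributes a regular 32-gon of circumradius 12 (perimeter = 2·32·12.000·sin(180°/32) = 75.28 mm); the cube at (12.5, 11) is present — its section is the full 22×27 rectangle (perimeter 98.00 mm); Combining (union): the 2 present regions are separate (no shared area or edge), so areas and boundary lengths simply add and each stays a separate island — boundary = 173.28 mm; (whole slice rotated 20° about Z — lengths, areas and connectivity unchanged). So its perimeter = 173.28 mm. Layer 43 is larger (173.28 vs 75.28 mm).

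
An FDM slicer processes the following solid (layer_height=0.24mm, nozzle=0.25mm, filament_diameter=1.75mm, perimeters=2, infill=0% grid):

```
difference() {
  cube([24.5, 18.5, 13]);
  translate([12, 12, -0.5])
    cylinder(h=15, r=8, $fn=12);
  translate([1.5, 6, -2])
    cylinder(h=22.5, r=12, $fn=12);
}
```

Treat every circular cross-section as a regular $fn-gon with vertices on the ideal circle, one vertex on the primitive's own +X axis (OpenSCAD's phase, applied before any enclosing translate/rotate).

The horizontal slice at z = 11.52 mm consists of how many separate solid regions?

2

At z = 11.52 mm: the cube is present — its section is the full 24.5×18.5 rectangle; the r=8 cylinder at (12, 12) gives a regular 12-gon of circumradius 8 (constant along its height); the cylinder at (1.5, 6): section is a regular 12-gon, circumradius r=12; Taking the first minus the rest: starting from the 24.5×18.5 cube, the r=8 cylinder at (12, 12) partially overlaps it — only the 184.10 mm² overlap (of its 192.00 mm²) is removed, clipping the outline; the r=12 cylinder at (1.5, 6) partially overlaps it — only the 124.55 mm² overlap (of its 432.00 mm²) is removed, clipping the outline — 2 connected regions. The result has 2 disconnected regions.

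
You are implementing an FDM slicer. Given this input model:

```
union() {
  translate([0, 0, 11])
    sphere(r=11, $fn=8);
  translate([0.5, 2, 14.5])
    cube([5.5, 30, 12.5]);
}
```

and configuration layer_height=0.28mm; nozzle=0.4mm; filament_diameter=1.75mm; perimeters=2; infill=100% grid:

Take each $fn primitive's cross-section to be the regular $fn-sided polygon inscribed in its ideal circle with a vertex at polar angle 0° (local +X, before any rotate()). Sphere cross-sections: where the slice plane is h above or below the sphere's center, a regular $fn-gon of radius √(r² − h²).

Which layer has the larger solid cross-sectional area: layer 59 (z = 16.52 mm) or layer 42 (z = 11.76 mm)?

Layer 59 (z = 16.52): the r=11 sphere contributes a regular 8-gon of circumradius √(11²−5.52²) = 9.515 (area = (8/2)·9.515²·sin(360°/8) = 256.06 mm²); the 5.5×30 cube at (0.5, 2) contributes its full rectangle (area 165.00 mm²); Combining (union): the regions partially overlap — summed areas 421.06 mm² minus the doubly-counted overlap 33.93 mm² gives 387.13 mm² — area = 387.13 mm². So its area = 387.13 mm². Layer 42 (z = 11.76): the r=11 sphere slices to a regular 8-gon of circumradius 10.974 (√(r²−h²) with h=0.76 from center) (area = (8/2)·10.974²·sin(360°/8) = 340.61 mm²); the cube at (0.5, 2) is absent (z outside [14.5, 27]); Combining (union): only the r=11 sphere is present, so the union is just that shape — area = 340.61 mm². So its area = 340.61 mm². Layer 59 is larger (387.13 vs 340.61 mm²).

layer 59 (z = 16.52 mm)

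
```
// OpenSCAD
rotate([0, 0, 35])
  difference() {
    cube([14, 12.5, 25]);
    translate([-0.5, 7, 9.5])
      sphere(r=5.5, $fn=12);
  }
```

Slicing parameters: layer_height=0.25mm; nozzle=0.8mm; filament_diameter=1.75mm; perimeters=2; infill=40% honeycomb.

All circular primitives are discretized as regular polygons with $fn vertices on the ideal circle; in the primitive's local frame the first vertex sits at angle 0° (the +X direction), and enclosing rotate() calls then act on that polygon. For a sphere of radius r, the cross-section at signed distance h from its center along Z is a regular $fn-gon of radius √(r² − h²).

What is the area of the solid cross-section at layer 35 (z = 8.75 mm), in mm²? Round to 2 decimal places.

135.85 mm²

At z = 8.75 mm: the cube is present — its section is the full 14×12.5 rectangle (area 175.00 mm²); the r=5.5 sphere at (-0.5, 7) slices to a regular 12-gon of circumradius 5.449 (√(r²−h²) with h=0.75 from center) (area = (12/2)·5.449²·sin(360°/12) = 89.06 mm²); Taking the first minus the rest: starting from the 14×12.5 cube (175.00 mm²), the r=5.5 sphere at (-0.5, 7) partially overlaps it — only the 39.15 mm² overlap (of its 89.06 mm²) is removed, clipping the outline — area = 135.85 mm²; (rotated 35° about Z; rotation is an isometry so areas/perimeters/island counts are preserved). Overall, the cross-section is a single solid region. Net area = 135.85 mm².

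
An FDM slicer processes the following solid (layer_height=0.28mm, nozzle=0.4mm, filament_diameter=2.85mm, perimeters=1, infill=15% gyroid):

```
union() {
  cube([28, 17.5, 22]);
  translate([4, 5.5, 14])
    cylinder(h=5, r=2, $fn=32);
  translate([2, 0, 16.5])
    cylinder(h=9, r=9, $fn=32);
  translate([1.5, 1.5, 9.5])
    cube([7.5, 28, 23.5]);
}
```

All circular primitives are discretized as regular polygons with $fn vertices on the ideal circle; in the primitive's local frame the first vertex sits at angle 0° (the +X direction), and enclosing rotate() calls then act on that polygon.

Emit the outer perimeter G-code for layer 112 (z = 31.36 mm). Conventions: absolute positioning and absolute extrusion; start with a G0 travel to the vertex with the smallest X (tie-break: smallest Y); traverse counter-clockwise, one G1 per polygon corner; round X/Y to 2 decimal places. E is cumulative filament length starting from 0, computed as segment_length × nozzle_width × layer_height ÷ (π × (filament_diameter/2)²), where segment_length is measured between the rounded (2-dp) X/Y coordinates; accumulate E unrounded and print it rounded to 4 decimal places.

G0 X1.50 Y1.50 Z31.36
G1 X9.00 Y1.50 E0.1317
G1 X9.00 Y29.50 E0.6233
G1 X1.50 Y29.50 E0.7549
G1 X1.50 Y1.50 E1.2465

At z = 31.36 mm: the cube does not reach this height (z outside [0, 22]); the cylinder at (4, 5.5) is not intersected at this z (z outside [14, 19]); the cylinder at (2, 0) is absent (z outside [16.5, 25.5]); the cube at (1.5, 1.5) is present — its section is the full 7.5×28 rectangle; Combining (union): only the 7.5×28 cube at (1.5, 1.5) is present, so the union is just that shape — 1 connected region. The outline is a single polygon with 4 vertices. Extrusion per mm of travel: 0.4 × 0.28 / (π × 1.425²) = 0.017557. Accumulating E over each segment gives final E = 1.2465.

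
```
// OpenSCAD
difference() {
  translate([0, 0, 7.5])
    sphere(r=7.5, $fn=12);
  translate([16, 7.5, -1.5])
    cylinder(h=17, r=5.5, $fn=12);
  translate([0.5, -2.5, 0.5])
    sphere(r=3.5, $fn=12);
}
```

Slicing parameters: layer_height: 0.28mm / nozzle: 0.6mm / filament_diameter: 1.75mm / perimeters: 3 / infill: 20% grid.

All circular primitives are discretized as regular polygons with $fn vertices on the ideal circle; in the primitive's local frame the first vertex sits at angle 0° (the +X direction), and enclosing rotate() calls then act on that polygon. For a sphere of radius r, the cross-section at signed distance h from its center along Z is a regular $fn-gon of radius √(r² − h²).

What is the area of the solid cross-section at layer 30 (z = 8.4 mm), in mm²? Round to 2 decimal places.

At z = 8.4 mm: the r=7.5 sphere contributes a regular 12-gon of circumradius √(7.5²−0.9²) = 7.446 (area = (12/2)·7.446²·sin(360°/12) = 166.32 mm²); the r=5.5 cylinder at (16, 7.5) contributes a regular 12-gon of circumradius 5.5 (area = (12/2)·5.500²·sin(360°/12) = 90.75 mm²); the sphere at (0.5, -2.5) does not reach this height (|z−center|=7.900 > r=3.5); After the difference (first − rest): starting from the r=7.5 sphere (166.32 mm²), the r=5.5 cylinder at (16, 7.5) misses the remaining region (no effect) — area = 166.32 mm². Overall, the cross-section is a single solid region. Net area = 166.32 mm².

166.32 mm²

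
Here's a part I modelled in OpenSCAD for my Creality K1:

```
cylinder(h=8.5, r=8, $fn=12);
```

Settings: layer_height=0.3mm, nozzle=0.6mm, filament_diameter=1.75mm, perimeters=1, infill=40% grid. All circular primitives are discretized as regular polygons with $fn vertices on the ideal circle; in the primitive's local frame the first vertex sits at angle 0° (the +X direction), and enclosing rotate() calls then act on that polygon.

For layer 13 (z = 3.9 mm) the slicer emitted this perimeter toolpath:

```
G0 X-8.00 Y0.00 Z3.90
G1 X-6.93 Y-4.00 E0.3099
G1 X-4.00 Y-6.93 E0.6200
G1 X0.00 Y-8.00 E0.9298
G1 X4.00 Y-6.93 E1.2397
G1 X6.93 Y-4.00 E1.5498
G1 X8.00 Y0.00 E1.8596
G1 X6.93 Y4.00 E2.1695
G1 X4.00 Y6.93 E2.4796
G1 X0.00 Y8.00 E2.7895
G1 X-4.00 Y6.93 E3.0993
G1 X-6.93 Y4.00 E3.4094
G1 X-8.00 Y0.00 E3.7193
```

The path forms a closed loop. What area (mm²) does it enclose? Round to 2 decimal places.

192.05 mm²

Apply the shoelace formula to the sequence of (X, Y) vertices; enclosed area = 192.05 mm².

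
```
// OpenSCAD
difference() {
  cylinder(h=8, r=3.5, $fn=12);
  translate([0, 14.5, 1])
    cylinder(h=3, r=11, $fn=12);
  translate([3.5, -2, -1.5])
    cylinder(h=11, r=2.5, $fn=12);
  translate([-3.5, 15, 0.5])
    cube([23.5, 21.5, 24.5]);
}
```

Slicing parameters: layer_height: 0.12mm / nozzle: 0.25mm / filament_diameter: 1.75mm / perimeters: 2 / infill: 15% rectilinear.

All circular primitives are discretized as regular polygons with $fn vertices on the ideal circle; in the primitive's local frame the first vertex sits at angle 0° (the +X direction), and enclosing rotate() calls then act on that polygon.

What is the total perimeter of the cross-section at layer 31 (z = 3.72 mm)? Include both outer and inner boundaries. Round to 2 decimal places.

At z = 3.72 mm: the r=3.5 cylinder contributes a regular 12-gon of circumradius 3.5 (perimeter = 2·12·3.500·sin(180°/12) = 21.74 mm); the r=11 cylinder at (0, 14.5) gives a regular 12-gon of circumradius 11 (constant along its height) (perimeter = 2·12·11.000·sin(180°/12) = 68.33 mm); the cylinder at (3.5, -2): section is a regular 12-gon, circumradius r=2.5 (perimeter = 2·12·2.500·sin(180°/12) = 15.53 mm); the cube at (-3.5, 15) (footprint 23.5×21.5) is included at this height (perimeter 90.00 mm); Subtracting the remaining from the first: starting from the r=3.5 cylinder, the r=11 cylinder at (0, 14.5) misses the remaining region (no effect); the r=2.5 cylinder at (3.5, -2) partially overlaps it — only the 5.29 mm² overlap (of its 18.75 mm²) is removed, clipping the outline; the 23.5×21.5 cube at (-3.5, 15) misses the remaining region (no effect) — boundary = 22.12 mm. Overall, the cross-section is a single solid region. Total boundary length (outer) = 22.12 mm.

22.12 mm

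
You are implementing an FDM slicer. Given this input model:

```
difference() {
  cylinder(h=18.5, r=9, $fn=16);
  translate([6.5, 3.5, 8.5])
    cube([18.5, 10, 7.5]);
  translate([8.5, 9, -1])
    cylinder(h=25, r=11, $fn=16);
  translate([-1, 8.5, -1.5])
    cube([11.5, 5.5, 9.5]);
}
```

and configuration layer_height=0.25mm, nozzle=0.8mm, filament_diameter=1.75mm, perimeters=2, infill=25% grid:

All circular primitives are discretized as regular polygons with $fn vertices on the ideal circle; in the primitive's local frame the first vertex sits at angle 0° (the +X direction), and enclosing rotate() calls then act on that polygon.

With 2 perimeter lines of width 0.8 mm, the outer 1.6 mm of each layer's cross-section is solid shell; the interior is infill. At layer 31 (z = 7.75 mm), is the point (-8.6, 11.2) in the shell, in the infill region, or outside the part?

outside

At z = 7.75 mm: the cylinder: section is a regular 16-gon, circumradius r=9; the cube at (6.5, 3.5) is not intersected at this z (z outside [8.5, 16]); the r=11 cylinder at (8.5, 9) gives a regular 16-gon of circumradius 11 (constant along its height); the cube at (-1, 8.5) (footprint 11.5×5.5) is included at this height; Taking the first minus the rest: starting from the r=9 cylinder, the r=11 cylinder at (8.5, 9) partially overlaps it — only the 78.11 mm² overlap (of its 370.44 mm²) is removed, clipping the outline; the 11.5×5.5 cube at (-1, 8.5) misses the remaining region (no effect) — 1 connected region. Overall, the cross-section is a single solid region. The nearest boundary edge runs (-6.36, 6.36)→(-3.44, 8.31); distance from the point to it = 5.26 mm. The point is not inside any of the regions above, so it lies outside the cross-section (5.26 mm from the nearest boundary).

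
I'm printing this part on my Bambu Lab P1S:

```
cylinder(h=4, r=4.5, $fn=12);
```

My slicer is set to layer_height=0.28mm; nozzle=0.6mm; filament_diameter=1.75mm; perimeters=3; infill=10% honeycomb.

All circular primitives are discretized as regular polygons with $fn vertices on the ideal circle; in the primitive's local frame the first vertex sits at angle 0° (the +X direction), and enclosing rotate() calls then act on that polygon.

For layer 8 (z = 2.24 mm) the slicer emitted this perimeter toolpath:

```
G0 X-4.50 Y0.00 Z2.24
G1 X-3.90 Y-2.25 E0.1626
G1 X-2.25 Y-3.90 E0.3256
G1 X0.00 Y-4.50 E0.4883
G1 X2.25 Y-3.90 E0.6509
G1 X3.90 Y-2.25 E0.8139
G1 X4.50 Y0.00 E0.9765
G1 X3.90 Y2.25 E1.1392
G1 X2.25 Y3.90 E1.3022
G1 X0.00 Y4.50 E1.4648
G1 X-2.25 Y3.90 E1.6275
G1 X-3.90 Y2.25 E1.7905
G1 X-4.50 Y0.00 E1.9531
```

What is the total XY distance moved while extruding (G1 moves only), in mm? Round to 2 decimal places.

Sum the Euclidean lengths of each G1 segment: total = 27.96 mm.

27.96 mm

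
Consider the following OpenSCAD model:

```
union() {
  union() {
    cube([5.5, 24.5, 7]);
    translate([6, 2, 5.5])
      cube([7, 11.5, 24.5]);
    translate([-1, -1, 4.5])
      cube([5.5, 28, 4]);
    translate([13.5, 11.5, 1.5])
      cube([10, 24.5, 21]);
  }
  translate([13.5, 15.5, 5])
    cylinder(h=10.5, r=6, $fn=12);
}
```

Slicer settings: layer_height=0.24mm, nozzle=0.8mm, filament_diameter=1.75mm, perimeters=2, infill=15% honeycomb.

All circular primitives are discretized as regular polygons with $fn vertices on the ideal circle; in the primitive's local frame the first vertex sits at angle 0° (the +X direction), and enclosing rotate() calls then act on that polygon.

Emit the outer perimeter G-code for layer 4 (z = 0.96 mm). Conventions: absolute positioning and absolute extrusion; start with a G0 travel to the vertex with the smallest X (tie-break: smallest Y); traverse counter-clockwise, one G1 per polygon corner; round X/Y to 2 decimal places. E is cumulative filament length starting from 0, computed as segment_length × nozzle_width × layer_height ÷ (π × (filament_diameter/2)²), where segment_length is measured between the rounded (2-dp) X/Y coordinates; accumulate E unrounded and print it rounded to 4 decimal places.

G0 X0.00 Y0.00 Z0.96
G1 X5.50 Y0.00 E0.4390
G1 X5.50 Y24.50 E2.3947
G1 X0.00 Y24.50 E2.8338
G1 X0.00 Y0.00 E4.7895

At z = 0.96 mm: the 5.5×24.5 cube contributes its full rectangle; the cube at (6, 2) does not reach this height (z outside [5.5, 30]); the cube at (-1, -1) does not reach this height (z outside [4.5, 8.5]); the cube at (13.5, 11.5) is not intersected at this z (z outside [1.5, 22.5]); Merging all regions: only the 5.5×24.5 cube is present, so the union is just that shape — 1 connected region; the cylinder at (13.5, 15.5) is not intersected at this z (z outside [5, 15.5]); Taking the union: only that combined region is present, so the union is just that shape — 1 connected region. The outline is a single polygon with 4 vertices. Extrusion per mm of travel: 0.8 × 0.24 / (π × 0.875²) = 0.079824. Accumulating E over each segment gives final E = 4.7895.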